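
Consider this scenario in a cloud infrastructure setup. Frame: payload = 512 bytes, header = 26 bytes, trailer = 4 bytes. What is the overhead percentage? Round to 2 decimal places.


Given: payload = 512 B, header = 26 B, trailer = 4 B
Overhead bytes = header + trailer = 26 + 4 = 30
Total frame = payload + overhead = 512 + 30 = 542
Overhead % = 30 / 542 * 100 = 5.5351% -> 5.54% (2 dp)

5.54


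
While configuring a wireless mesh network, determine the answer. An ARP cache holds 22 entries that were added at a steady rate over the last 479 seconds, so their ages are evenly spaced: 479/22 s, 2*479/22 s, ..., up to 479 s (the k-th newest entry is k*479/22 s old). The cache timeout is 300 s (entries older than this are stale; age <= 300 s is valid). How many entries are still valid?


Ages are k * 479/22 s for k = 1..22 (spacing = 21.7727 s).
Entry k is valid iff k * 479/22 <= 300 iff k <= 22 * 300 / 479 = 13.7787
n_valid = floor(13.7787) = 13
(n_stale = 22 - 13 = 9)

13


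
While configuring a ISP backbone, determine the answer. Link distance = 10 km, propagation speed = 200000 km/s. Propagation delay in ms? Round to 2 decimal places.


Given: distance = 10 km, speed = 200000 km/s
Delay = distance / speed = 10 / 200000 seconds
Delay in ms = 10 * 1000 / 200000
Delay = 0.0500 ms
Rounded to 2 dp = 0.05 ms

0.05


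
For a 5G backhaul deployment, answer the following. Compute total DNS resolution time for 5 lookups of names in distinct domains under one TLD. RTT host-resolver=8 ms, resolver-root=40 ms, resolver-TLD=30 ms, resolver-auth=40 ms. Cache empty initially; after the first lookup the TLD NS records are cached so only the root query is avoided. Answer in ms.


Lookup 1 (cold cache): local + root + TLD + auth = 8 + 40 + 30 + 40 = 118 ms
Lookups 2..5 (TLD NS cached -> skip root; new domain -> still ask TLD and auth): local + TLD + auth = 8 + 30 + 40 = 78 ms each
Remaining 4 lookups: 4 * 78 = 312 ms
Total = 118 + 312 = 430 ms

430


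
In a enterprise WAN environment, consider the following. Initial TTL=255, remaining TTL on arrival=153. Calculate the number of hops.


Given: initial TTL = 255, received TTL = 153
Hops = initial TTL - received TTL
Hops = 255 - 153 = 102

102


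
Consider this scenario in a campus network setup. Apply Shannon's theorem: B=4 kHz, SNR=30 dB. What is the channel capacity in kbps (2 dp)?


Given: B = 4 kHz, SNR = 30 dB
SNR linear = 10^(30/10) = 1000
1 + SNR = 1001
log2(1001) = 9.9672262588
C = 4 * 1000 * 9.9672262588 = 39868.9050 bps
C = 39.868905 kbps -> 39.87 kbps (2 dp)

39.87


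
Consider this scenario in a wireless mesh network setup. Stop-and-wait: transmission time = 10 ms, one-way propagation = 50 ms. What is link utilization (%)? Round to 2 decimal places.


Given: Ttrans = 10 ms, Tprop = 50 ms
RTT = 2 * Tprop = 2 * 50 = 100 ms
U = Ttrans / (Ttrans + RTT)
U = 10 / (10 + 100)
U = 10 / 110 = 0.090909
U% = 9.09%

9.09


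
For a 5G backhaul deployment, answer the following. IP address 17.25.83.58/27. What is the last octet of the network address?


Given: IP = 17.25.83.58, prefix = /27
Subnet mask = 255.255.255.224
Last octet of IP: 58
Last octet of mask: 224
Network last octet = 58 AND 224 = 32

32


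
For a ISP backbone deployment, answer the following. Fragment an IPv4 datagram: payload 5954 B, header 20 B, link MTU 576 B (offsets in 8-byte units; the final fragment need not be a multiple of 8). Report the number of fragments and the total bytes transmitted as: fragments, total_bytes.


Max data per non-final fragment = floor((MTU - header)/8)*8 = floor((576 - 20)/8)*8 = floor(556/8)*8 = 552 B
Final fragment needs no 8-byte alignment: it can carry up to MTU - header = 556 B
Non-final fragments needed = ceil((payload - 556) / 552) = ceil(5398/552) = ceil(9.7790) = 10
Number of fragments = 10 + 1 = 11
Fragment sizes (data): 10 * 552 B + 434 B (last, 434 <= 556 OK)
Total bytes sent = payload + n_frags * header = 5954 + 11*20 = 5954 + 220 = 6174 B

11, 6174


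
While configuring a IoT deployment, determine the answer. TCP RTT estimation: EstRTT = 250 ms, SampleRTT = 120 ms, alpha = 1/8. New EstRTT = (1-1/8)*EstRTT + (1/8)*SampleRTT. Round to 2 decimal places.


Given: EstRTT = 250 ms, SampleRTT = 120 ms, alpha = 1/8
New EstRTT = (1 - alpha) * EstRTT + alpha * SampleRTT
(7/8) * 250 = 218.75
(1/8) * 120 = 15
New EstRTT = 218.75 + 15 = 233.75 ms -> 233.75 ms (2 dp)

233.75


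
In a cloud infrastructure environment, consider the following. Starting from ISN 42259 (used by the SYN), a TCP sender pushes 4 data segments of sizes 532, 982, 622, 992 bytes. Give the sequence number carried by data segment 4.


The SYN occupies sequence number ISN = 42259, so the first data byte is ISN + 1 = 42260.
SEQ of data segment i = (ISN + 1) + sum of payload sizes of segments 1..i-1.
Segment 1: SEQ = 42260, payload = 532 bytes
Segment 2: SEQ = 42792, payload = 982 bytes
Segment 3: SEQ = 43774, payload = 622 bytes
Segment 4: SEQ = 44396, payload = 992 bytes
SEQ of segment 4 = 42260 + 532 + 982 + 622 = 44396

44396


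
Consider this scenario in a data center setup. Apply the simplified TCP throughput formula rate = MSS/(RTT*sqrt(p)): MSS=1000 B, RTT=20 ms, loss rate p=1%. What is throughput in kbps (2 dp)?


Given: MSS = 1000 bytes, RTT = 20 ms, loss = 1%
RTT in seconds = 20 / 1000 = 0.02
Loss rate = 1% = 0.01
sqrt(loss) = sqrt(0.01) = 0.1
Throughput (bytes/s) = 1000 / (0.02 * 0.1) = 500000.0000
Throughput (kbps) = 500000.0000 * 8 / 1000 = 4000.000000 -> 4000.00 kbps (2 dp)

4000.00


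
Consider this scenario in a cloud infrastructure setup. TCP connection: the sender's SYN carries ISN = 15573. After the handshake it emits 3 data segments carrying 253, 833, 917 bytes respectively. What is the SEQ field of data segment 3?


The SYN occupies sequence number ISN = 15573, so the first data byte is ISN + 1 = 15574.
SEQ of data segment i = (ISN + 1) + sum of payload sizes of segments 1..i-1.
Segment 1: SEQ = 15574, payload = 253 bytes
Segment 2: SEQ = 15827, payload = 833 bytes
Segment 3: SEQ = 16660, payload = 917 bytes
SEQ of segment 3 = 15574 + 253 + 833 = 16660

16660


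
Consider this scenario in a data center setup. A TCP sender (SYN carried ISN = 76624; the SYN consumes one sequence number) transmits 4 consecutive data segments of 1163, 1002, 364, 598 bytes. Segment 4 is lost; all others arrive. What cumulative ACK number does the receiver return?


SYN uses sequence number 76624; first data byte = ISN + 1 = 76625.
Segment 1: SEQ = 76625, len = 1163 B, covers [76625, 77787]
Segment 2: SEQ = 77788, len = 1002 B, covers [77788, 78789]
Segment 3: SEQ = 78790, len = 364 B, covers [78790, 79153]
Segment 4: SEQ = 79154, len = 598 B, covers [79154, 79751] [LOST]
In-order data received: bytes [76625, 79153] (segments 1..3).
Segment 4 missing -> gap begins at byte 79154.
Cumulative ACK = next expected in-order byte = 76625 + 1163 + 1002 + 364 = 79154

79154


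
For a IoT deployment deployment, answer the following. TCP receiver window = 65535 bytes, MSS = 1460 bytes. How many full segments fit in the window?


Given: RWND = 65535 bytes, MSS = 1460 bytes
Full segments = floor(RWND / MSS)
Full segments = floor(65535 / 1460)
Full segments = floor(44.887) = 44

44


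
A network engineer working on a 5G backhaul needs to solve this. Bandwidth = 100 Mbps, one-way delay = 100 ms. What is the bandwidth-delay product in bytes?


Given: bandwidth = 100 Mbps, delay = 100 ms
BDP in bits = 100 * 10^6 * 100 / 1000
BDP in bits = 10000000
BDP in bytes = 10000000 / 8 = 1250000

1250000


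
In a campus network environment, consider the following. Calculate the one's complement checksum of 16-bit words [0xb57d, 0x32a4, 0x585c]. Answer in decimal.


Given words: [0xb57d, 0x32a4, 0x585c]
Step 1: Sum all words
Raw sum = 46461 + 12964 + 22620 = 82045
Step 2: Fold carry: (16509 + 1) = 16510
One's complement = ~16510 & 0xFFFF = 49025

49025


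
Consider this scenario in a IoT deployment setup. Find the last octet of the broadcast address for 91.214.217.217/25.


Given: IP = 91.214.217.217, prefix = /25
Host bits = 32 - 25 = 7
Network last octet = 217 AND mask = 128
Host part size = 2^7 - 1 = 127
Broadcast last octet = 128 OR 127 = 255

255


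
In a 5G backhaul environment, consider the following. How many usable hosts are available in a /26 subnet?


Given: subnet mask /26
Host bits = 32 - 26 = 6
Total addresses = 2^6 = 64
Usable hosts = 64 - 2 (network + broadcast) = 62

62


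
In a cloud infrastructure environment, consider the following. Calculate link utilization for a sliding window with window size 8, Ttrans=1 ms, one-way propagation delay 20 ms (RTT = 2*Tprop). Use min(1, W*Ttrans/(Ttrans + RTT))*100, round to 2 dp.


Given: W = 8, Ttrans = 1 ms, RTT = 40 ms (= 2 * Tprop, Tprop = 20 ms)
Cycle time = Ttrans + RTT = 1 + 40 = 41 ms (first packet sent until its ACK returns)
W * Ttrans = 8 * 1 = 8 ms of sending per cycle
W * Ttrans / (Ttrans + RTT) = 8 / 41 = 0.195122
U = min(1, 0.195122) = 0.195122
U% = 19.51%

19.51


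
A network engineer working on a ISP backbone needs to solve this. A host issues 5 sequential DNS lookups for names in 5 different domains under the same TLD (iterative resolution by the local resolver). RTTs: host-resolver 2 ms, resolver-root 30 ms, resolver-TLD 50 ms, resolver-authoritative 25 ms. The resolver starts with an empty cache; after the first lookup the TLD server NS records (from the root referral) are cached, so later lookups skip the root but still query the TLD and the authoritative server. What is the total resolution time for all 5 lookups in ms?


Lookup 1 (cold cache): local + root + TLD + auth = 2 + 30 + 50 + 25 = 107 ms
Lookups 2..5 (TLD NS cached -> skip root; new domain -> still ask TLD and auth): local + TLD + auth = 2 + 50 + 25 = 77 ms each
Remaining 4 lookups: 4 * 77 = 308 ms
Total = 107 + 308 = 415 ms

415


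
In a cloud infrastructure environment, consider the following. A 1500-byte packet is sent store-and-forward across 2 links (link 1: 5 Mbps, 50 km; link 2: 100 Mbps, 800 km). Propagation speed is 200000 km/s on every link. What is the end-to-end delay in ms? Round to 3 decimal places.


Packet = 1500 bytes = 12000 bits. Store-and-forward: sum (t_trans + t_prop) per link.
Link 1: t_trans = 12000/(5*10^6) s = 2.4000 ms; t_prop = 50/200000 s = 0.2500 ms; subtotal = 2.6500 ms
Link 2: t_trans = 12000/(100*10^6) s = 0.1200 ms; t_prop = 800/200000 s = 4.0000 ms; subtotal = 4.1200 ms
End-to-end = 2.6500 + 4.1200 = 6.7700 ms -> 6.770 ms (3 dp)

6.770


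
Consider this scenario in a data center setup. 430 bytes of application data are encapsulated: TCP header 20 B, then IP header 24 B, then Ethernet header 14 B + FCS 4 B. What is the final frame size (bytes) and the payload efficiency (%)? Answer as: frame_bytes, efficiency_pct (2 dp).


TCP segment = 430 + 20 = 450 B
IP packet = 450 + 24 = 474 B
Ethernet frame = 474 + 14 + 4 = 492 B
Efficiency = app / frame = 430 / 492 = 0.873984 = 87.3984% -> 87.40% (2 dp)

492, 87.40


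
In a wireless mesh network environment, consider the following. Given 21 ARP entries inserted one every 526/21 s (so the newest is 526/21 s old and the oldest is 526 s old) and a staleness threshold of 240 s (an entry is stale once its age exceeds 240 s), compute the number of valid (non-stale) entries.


Ages are k * 526/21 s for k = 1..21 (spacing = 25.0476 s).
Entry k is valid iff k * 526/21 <= 240 iff k <= 21 * 240 / 526 = 9.5817
n_valid = floor(9.5817) = 9
(n_stale = 21 - 9 = 12)

9


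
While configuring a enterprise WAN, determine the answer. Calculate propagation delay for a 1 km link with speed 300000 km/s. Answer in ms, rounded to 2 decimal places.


Given: distance = 1 km, speed = 300000 km/s
Delay = distance / speed = 1 / 300000 seconds
Delay in ms = 1 * 1000 / 300000
Delay = 0.0033 ms
Rounded to 2 dp = 0.00 ms

0.00


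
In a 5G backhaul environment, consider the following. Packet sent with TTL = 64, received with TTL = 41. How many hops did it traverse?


Given: initial TTL = 64, received TTL = 41
Hops = initial TTL - received TTL
Hops = 64 - 41 = 23

23


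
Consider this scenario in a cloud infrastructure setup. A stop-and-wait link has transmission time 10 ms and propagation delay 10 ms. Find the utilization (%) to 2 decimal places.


Given: Ttrans = 10 ms, Tprop = 10 ms
RTT = 2 * Tprop = 2 * 10 = 20 ms
U = Ttrans / (Ttrans + RTT)
U = 10 / (10 + 20)
U = 10 / 30 = 0.333333
U% = 33.33%

33.33


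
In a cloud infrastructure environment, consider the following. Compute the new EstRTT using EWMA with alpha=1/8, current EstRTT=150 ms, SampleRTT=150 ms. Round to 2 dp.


Given: EstRTT = 150 ms, SampleRTT = 150 ms, alpha = 1/8
New EstRTT = (1 - alpha) * EstRTT + alpha * SampleRTT
(7/8) * 150 = 131.25
(1/8) * 150 = 18.75
New EstRTT = 131.25 + 18.75 = 150 ms -> 150.00 ms (2 dp)

150.00


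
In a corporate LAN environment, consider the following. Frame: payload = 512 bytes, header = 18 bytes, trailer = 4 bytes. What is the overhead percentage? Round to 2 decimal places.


Given: payload = 512 B, header = 18 B, trailer = 4 B
Overhead bytes = header + trailer = 18 + 4 = 22
Total frame = payload + overhead = 512 + 22 = 534
Overhead % = 22 / 534 * 100 = 4.1199% -> 4.12% (2 dp)

4.12


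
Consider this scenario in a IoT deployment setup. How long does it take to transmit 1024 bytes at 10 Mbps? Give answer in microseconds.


Given: packet = 1024 bytes, bandwidth = 10 Mbps
Packet in bits = 1024 * 8 = 8192 bits
Bandwidth = 10 * 10^6 = 10000000 bps
Time = 8192 / 10000000 seconds
Time in us = 8192 * 10^6 / 10000000 = 819.2

819.2


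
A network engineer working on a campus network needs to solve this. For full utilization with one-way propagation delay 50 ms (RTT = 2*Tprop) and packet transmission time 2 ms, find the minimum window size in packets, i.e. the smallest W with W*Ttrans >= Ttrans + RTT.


Given: Ttrans = 2 ms, RTT = 100 ms (= 2 * Tprop, Tprop = 50 ms)
Time until first ACK returns = Ttrans + RTT = 2 + 100 = 102 ms
Need W * Ttrans >= Ttrans + RTT  ->  W >= (Ttrans + RTT) / Ttrans
(Ttrans + RTT) / Ttrans = 102 / 2 = 51
W_min = ceil(51) = 51

51


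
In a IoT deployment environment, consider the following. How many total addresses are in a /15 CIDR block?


Given: CIDR prefix /15
Host bits = 32 - 15 = 17
Total addresses = 2^17 = 131072

131072


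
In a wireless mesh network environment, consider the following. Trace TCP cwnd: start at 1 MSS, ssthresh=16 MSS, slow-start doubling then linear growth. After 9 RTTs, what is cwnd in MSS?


RTT 0: cwnd = 1 MSS (initial)
RTT 1: cwnd = 2 MSS (slow start, doubled)
RTT 2: cwnd = 4 MSS (slow start, doubled)
RTT 3: cwnd = 8 MSS (slow start, doubled)
RTT 4: cwnd = 16 MSS (slow start, doubled)
RTT 5: cwnd = 17 MSS (congestion avoidance, +1)
RTT 6: cwnd = 18 MSS (congestion avoidance, +1)
RTT 7: cwnd = 19 MSS (congestion avoidance, +1)
RTT 8: cwnd = 20 MSS (congestion avoidance, +1)
RTT 9: cwnd = 21 MSS (congestion avoidance, +1)

21


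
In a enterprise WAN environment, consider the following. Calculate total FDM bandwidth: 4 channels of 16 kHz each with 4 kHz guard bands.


Given: 4 channels, 16 kHz each, guard = 4 kHz
Channel bandwidth = 4 * 16 = 64 kHz
Guard bands = 3 gaps * 4 kHz = 12 kHz
Total = 64 + 12 = 76 kHz

76


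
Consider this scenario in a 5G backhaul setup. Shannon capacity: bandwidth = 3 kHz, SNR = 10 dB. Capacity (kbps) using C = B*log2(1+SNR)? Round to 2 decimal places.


Given: B = 3 kHz, SNR = 10 dB
SNR linear = 10^(10/10) = 10
1 + SNR = 11
log2(11) = 3.4594316186
C = 3 * 1000 * 3.4594316186 = 10378.2949 bps
C = 10.378295 kbps -> 10.38 kbps (2 dp)

10.38


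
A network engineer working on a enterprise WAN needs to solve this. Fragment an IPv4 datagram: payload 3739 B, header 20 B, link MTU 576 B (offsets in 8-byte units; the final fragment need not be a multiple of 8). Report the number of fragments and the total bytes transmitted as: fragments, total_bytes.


Max data per non-final fragment = floor((MTU - header)/8)*8 = floor((576 - 20)/8)*8 = floor(556/8)*8 = 552 B
Final fragment needs no 8-byte alignment: it can carry up to MTU - header = 556 B
Non-final fragments needed = ceil((payload - 556) / 552) = ceil(3183/552) = ceil(5.7663) = 6
Number of fragments = 6 + 1 = 7
Fragment sizes (data): 6 * 552 B + 427 B (last, 427 <= 556 OK)
Total bytes sent = payload + n_frags * header = 3739 + 7*20 = 3739 + 140 = 3879 B

7, 3879


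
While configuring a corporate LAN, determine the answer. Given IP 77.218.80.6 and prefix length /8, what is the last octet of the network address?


Given: IP = 77.218.80.6, prefix = /8
Subnet mask = 255.0.0.0
Last octet of IP: 6
Last octet of mask: 0
Network last octet = 6 AND 0 = 0

0


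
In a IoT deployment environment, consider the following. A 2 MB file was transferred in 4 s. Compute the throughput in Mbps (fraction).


Given: file = 2 MB, time = 4 s
File in Mb = 2 * 8 = 16 Mb
Throughput = 16 / 4 Mbps
Throughput = 4 Mbps

4


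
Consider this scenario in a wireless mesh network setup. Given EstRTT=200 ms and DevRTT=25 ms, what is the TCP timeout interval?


Given: EstRTT = 200 ms, DevRTT = 25 ms
Timeout = EstRTT + 4 * DevRTT
4 * DevRTT = 4 * 25 = 100
Timeout = 200 + 100 = 300 ms

300


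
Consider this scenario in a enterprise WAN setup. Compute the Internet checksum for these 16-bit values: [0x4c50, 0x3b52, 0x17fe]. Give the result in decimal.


Given words: [0x4c50, 0x3b52, 0x17fe]
Step 1: Sum all words
Raw sum = 19536 + 15186 + 6142 = 40864
One's complement = ~40864 & 0xFFFF = 24671

24671


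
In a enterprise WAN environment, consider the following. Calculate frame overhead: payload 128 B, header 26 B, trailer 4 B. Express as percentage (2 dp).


Given: payload = 128 B, header = 26 B, trailer = 4 B
Overhead bytes = header + trailer = 26 + 4 = 30
Total frame = payload + overhead = 128 + 30 = 158
Overhead % = 30 / 158 * 100 = 18.9873% -> 18.99% (2 dp)

18.99


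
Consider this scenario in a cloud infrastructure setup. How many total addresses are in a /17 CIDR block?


Given: CIDR prefix /17
Host bits = 32 - 17 = 15
Total addresses = 2^15 = 32768

32768


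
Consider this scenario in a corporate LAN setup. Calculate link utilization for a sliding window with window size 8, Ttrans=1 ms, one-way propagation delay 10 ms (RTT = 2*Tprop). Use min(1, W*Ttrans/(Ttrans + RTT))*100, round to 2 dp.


Given: W = 8, Ttrans = 1 ms, RTT = 20 ms (= 2 * Tprop, Tprop = 10 ms)
Cycle time = Ttrans + RTT = 1 + 20 = 21 ms (first packet sent until its ACK returns)
W * Ttrans = 8 * 1 = 8 ms of sending per cycle
W * Ttrans / (Ttrans + RTT) = 8 / 21 = 0.380952
U = min(1, 0.380952) = 0.380952
U% = 38.10%

38.10


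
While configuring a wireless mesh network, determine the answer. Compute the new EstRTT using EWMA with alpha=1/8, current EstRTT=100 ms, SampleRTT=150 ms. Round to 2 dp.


Given: EstRTT = 100 ms, SampleRTT = 150 ms, alpha = 1/8
New EstRTT = (1 - alpha) * EstRTT + alpha * SampleRTT
(7/8) * 100 = 87.5
(1/8) * 150 = 18.75
New EstRTT = 87.5 + 18.75 = 106.25 ms -> 106.25 ms (2 dp)

106.25


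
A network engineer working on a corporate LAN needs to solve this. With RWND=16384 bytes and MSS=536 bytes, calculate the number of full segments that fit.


Given: RWND = 16384 bytes, MSS = 536 bytes
Full segments = floor(RWND / MSS)
Full segments = floor(16384 / 536)
Full segments = floor(30.5672) = 30

30


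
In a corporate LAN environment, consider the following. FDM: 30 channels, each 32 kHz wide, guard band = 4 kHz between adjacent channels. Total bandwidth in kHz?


Given: 30 channels, 32 kHz each, guard = 4 kHz
Channel bandwidth = 30 * 32 = 960 kHz
Guard bands = 29 gaps * 4 kHz = 116 kHz
Total = 960 + 116 = 1076 kHz

1076


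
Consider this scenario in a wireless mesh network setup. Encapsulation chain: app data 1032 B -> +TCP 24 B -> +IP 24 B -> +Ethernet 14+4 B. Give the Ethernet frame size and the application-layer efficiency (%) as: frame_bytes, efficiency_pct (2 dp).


TCP segment = 1032 + 24 = 1056 B
IP packet = 1056 + 24 = 1080 B
Ethernet frame = 1080 + 14 + 4 = 1098 B
Efficiency = app / frame = 1032 / 1098 = 0.939891 = 93.9891% -> 93.99% (2 dp)

1098, 93.99


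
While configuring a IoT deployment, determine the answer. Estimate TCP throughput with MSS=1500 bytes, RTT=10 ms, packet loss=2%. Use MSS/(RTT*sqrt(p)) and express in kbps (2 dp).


Given: MSS = 1500 bytes, RTT = 10 ms, loss = 2%
RTT in seconds = 10 / 1000 = 0.01
Loss rate = 2% = 0.02
sqrt(loss) = sqrt(0.02) = 0.141421356237
Throughput (bytes/s) = 1500 / (0.01 * 0.141421356237) = 1060660.1718
Throughput (kbps) = 1060660.1718 * 8 / 1000 = 8485.281374 -> 8485.28 kbps (2 dp)

8485.28


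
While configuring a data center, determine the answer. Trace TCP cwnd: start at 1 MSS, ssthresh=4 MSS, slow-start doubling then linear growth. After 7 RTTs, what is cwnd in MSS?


RTT 0: cwnd = 1 MSS (initial)
RTT 1: cwnd = 2 MSS (slow start, doubled)
RTT 2: cwnd = 4 MSS (slow start, doubled)
RTT 3: cwnd = 5 MSS (congestion avoidance, +1)
RTT 4: cwnd = 6 MSS (congestion avoidance, +1)
RTT 5: cwnd = 7 MSS (congestion avoidance, +1)
RTT 6: cwnd = 8 MSS (congestion avoidance, +1)
RTT 7: cwnd = 9 MSS (congestion avoidance, +1)

9


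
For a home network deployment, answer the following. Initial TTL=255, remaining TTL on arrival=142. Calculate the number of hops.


Given: initial TTL = 255, received TTL = 142
Hops = initial TTL - received TTL
Hops = 255 - 142 = 113

113


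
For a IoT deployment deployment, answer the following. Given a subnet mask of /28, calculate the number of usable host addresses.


Given: subnet mask /28
Host bits = 32 - 28 = 4
Total addresses = 2^4 = 16
Usable hosts = 16 - 2 (network + broadcast) = 14

14


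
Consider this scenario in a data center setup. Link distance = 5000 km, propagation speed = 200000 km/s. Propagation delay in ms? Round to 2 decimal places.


Given: distance = 5000 km, speed = 200000 km/s
Delay = distance / speed = 5000 / 200000 seconds
Delay in ms = 5000 * 1000 / 200000
Delay = 25.0000 ms
Rounded to 2 dp = 25.00 ms

25.00


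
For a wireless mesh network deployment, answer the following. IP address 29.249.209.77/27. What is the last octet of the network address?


Given: IP = 29.249.209.77, prefix = /27
Subnet mask = 255.255.255.224
Last octet of IP: 77
Last octet of mask: 224
Network last octet = 77 AND 224 = 64

64


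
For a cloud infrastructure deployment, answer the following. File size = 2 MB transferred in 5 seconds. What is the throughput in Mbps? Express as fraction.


Given: file = 2 MB, time = 5 s
File in Mb = 2 * 8 = 16 Mb
Throughput = 16 / 5 Mbps
Throughput = 16/5 Mbps

16/5


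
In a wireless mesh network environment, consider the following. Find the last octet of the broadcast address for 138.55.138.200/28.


Given: IP = 138.55.138.200, prefix = /28
Host bits = 32 - 28 = 4
Network last octet = 200 AND mask = 192
Host part size = 2^4 - 1 = 15
Broadcast last octet = 192 OR 15 = 207

207


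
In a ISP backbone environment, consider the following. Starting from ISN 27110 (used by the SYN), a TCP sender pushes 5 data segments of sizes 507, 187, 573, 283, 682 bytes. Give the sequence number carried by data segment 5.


The SYN occupies sequence number ISN = 27110, so the first data byte is ISN + 1 = 27111.
SEQ of data segment i = (ISN + 1) + sum of payload sizes of segments 1..i-1.
Segment 1: SEQ = 27111, payload = 507 bytes
Segment 2: SEQ = 27618, payload = 187 bytes
Segment 3: SEQ = 27805, payload = 573 bytes
Segment 4: SEQ = 28378, payload = 283 bytes
Segment 5: SEQ = 28661, payload = 682 bytes
SEQ of segment 5 = 27111 + 507 + 187 + 573 + 283 = 28661

28661


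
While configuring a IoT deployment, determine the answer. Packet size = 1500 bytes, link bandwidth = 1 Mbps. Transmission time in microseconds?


Given: packet = 1500 bytes, bandwidth = 1 Mbps
Packet in bits = 1500 * 8 = 12000 bits
Bandwidth = 1 * 10^6 = 1000000 bps
Time = 12000 / 1000000 seconds
Time in us = 12000 * 10^6 / 1000000 = 12000

12000


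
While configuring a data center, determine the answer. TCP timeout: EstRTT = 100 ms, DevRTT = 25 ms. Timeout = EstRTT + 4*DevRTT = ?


Given: EstRTT = 100 ms, DevRTT = 25 ms
Timeout = EstRTT + 4 * DevRTT
4 * DevRTT = 4 * 25 = 100
Timeout = 100 + 100 = 200 ms

200


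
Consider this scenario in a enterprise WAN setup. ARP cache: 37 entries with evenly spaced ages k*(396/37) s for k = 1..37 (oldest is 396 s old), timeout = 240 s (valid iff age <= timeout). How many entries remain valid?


Ages are k * 396/37 s for k = 1..37 (spacing = 10.7027 s).
Entry k is valid iff k * 396/37 <= 240 iff k <= 37 * 240 / 396 = 22.4242
n_valid = floor(22.4242) = 22
(n_stale = 37 - 22 = 15)

22


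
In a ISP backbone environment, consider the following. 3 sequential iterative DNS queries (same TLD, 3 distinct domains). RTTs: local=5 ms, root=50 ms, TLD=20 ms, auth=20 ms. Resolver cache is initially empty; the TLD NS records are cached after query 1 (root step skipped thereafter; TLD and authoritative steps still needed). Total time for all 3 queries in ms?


Lookup 1 (cold cache): local + root + TLD + auth = 5 + 50 + 20 + 20 = 95 ms
Lookups 2..3 (TLD NS cached -> skip root; new domain -> still ask TLD and auth): local + TLD + auth = 5 + 20 + 20 = 45 ms each
Remaining 2 lookups: 2 * 45 = 90 ms
Total = 95 + 90 = 185 ms

185


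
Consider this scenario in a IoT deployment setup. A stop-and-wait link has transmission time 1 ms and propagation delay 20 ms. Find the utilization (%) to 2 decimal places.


Given: Ttrans = 1 ms, Tprop = 20 ms
RTT = 2 * Tprop = 2 * 20 = 40 ms
U = Ttrans / (Ttrans + RTT)
U = 1 / (1 + 40)
U = 1 / 41 = 0.02439
U% = 2.44%

2.44


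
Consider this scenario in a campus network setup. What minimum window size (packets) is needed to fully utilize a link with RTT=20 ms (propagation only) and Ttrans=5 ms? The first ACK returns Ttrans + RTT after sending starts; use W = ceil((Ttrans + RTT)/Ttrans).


Given: Ttrans = 5 ms, RTT = 20 ms (= 2 * Tprop, Tprop = 10 ms)
Time until first ACK returns = Ttrans + RTT = 5 + 20 = 25 ms
Need W * Ttrans >= Ttrans + RTT  ->  W >= (Ttrans + RTT) / Ttrans
(Ttrans + RTT) / Ttrans = 25 / 5 = 5
W_min = ceil(5) = 5

5


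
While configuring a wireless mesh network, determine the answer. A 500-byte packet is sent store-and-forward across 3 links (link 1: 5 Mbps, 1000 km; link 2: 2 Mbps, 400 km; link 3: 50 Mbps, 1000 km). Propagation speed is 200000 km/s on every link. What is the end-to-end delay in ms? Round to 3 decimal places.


Packet = 500 bytes = 4000 bits. Store-and-forward: sum (t_trans + t_prop) per link.
Link 1: t_trans = 4000/(5*10^6) s = 0.8000 ms; t_prop = 1000/200000 s = 5.0000 ms; subtotal = 5.8000 ms
Link 2: t_trans = 4000/(2*10^6) s = 2.0000 ms; t_prop = 400/200000 s = 2.0000 ms; subtotal = 4.0000 ms
Link 3: t_trans = 4000/(50*10^6) s = 0.0800 ms; t_prop = 1000/200000 s = 5.0000 ms; subtotal = 5.0800 ms
End-to-end = 5.8000 + 4.0000 + 5.0800 = 14.8800 ms -> 14.880 ms (3 dp)

14.880


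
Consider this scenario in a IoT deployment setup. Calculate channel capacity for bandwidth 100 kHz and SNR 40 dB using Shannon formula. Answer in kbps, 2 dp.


Given: B = 100 kHz, SNR = 40 dB
SNR linear = 10^(40/10) = 10000
1 + SNR = 10001
log2(10001) = 13.2878566418
C = 100 * 1000 * 13.2878566418 = 1328785.6642 bps
C = 1328.785664 kbps -> 1328.79 kbps (2 dp)

1328.79


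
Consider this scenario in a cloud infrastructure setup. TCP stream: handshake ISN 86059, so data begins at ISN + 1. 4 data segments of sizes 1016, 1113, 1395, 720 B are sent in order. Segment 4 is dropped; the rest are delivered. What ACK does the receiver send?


SYN uses sequence number 86059; first data byte = ISN + 1 = 86060.
Segment 1: SEQ = 86060, len = 1016 B, covers [86060, 87075]
Segment 2: SEQ = 87076, len = 1113 B, covers [87076, 88188]
Segment 3: SEQ = 88189, len = 1395 B, covers [88189, 89583]
Segment 4: SEQ = 89584, len = 720 B, covers [89584, 90303] [LOST]
In-order data received: bytes [86060, 89583] (segments 1..3).
Segment 4 missing -> gap begins at byte 89584.
Cumulative ACK = next expected in-order byte = 86060 + 1016 + 1113 + 1395 = 89584

89584


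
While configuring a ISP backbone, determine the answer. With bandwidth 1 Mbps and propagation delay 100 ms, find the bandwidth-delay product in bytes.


Given: bandwidth = 1 Mbps, delay = 100 ms
BDP in bits = 1 * 10^6 * 100 / 1000
BDP in bits = 100000
BDP in bytes = 100000 / 8 = 12500

12500


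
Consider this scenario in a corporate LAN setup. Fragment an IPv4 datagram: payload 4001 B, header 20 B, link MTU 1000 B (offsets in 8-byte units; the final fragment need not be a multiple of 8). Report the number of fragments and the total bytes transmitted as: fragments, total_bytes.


Max data per non-final fragment = floor((MTU - header)/8)*8 = floor((1000 - 20)/8)*8 = floor(980/8)*8 = 976 B
Final fragment needs no 8-byte alignment: it can carry up to MTU - header = 980 B
Non-final fragments needed = ceil((payload - 980) / 976) = ceil(3021/976) = ceil(3.0953) = 4
Number of fragments = 4 + 1 = 5
Fragment sizes (data): 4 * 976 B + 97 B (last, 97 <= 980 OK)
Total bytes sent = payload + n_frags * header = 4001 + 5*20 = 4001 + 100 = 4101 B

5, 4101


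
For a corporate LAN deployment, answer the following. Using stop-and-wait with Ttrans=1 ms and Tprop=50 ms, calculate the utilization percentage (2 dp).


Given: Ttrans = 1 ms, Tprop = 50 ms
RTT = 2 * Tprop = 2 * 50 = 100 ms
U = Ttrans / (Ttrans + RTT)
U = 1 / (1 + 100)
U = 1 / 101 = 0.009901
U% = 0.99%

0.99


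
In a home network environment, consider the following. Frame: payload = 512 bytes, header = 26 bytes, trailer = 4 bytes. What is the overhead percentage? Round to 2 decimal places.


Given: payload = 512 B, header = 26 B, trailer = 4 B
Overhead bytes = header + trailer = 26 + 4 = 30
Total frame = payload + overhead = 512 + 30 = 542
Overhead % = 30 / 542 * 100 = 5.5351% -> 5.54% (2 dp)

5.54


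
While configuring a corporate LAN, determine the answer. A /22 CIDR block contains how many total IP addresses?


Given: CIDR prefix /22
Host bits = 32 - 22 = 10
Total addresses = 2^10 = 1024

1024


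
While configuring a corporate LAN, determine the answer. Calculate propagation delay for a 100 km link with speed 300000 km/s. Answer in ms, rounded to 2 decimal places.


Given: distance = 100 km, speed = 300000 km/s
Delay = distance / speed = 100 / 300000 seconds
Delay in ms = 100 * 1000 / 300000
Delay = 0.3333 ms
Rounded to 2 dp = 0.33 ms

0.33


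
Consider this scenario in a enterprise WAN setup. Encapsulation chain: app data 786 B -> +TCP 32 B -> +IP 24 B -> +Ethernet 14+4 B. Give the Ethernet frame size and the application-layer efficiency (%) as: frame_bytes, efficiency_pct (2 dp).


TCP segment = 786 + 32 = 818 B
IP packet = 818 + 24 = 842 B
Ethernet frame = 842 + 14 + 4 = 860 B
Efficiency = app / frame = 786 / 860 = 0.913953 = 91.3953% -> 91.40% (2 dp)

860, 91.40


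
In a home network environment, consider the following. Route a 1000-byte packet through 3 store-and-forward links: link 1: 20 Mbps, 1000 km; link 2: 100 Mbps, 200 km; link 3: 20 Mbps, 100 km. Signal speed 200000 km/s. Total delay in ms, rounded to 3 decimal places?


Packet = 1000 bytes = 8000 bits. Store-and-forward: sum (t_trans + t_prop) per link.
Link 1: t_trans = 8000/(20*10^6) s = 0.4000 ms; t_prop = 1000/200000 s = 5.0000 ms; subtotal = 5.4000 ms
Link 2: t_trans = 8000/(100*10^6) s = 0.0800 ms; t_prop = 200/200000 s = 1.0000 ms; subtotal = 1.0800 ms
Link 3: t_trans = 8000/(20*10^6) s = 0.4000 ms; t_prop = 100/200000 s = 0.5000 ms; subtotal = 0.9000 ms
End-to-end = 5.4000 + 1.0800 + 0.9000 = 7.3800 ms -> 7.380 ms (3 dp)

7.380


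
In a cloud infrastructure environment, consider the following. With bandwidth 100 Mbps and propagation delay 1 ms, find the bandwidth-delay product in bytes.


Given: bandwidth = 100 Mbps, delay = 1 ms
BDP in bits = 100 * 10^6 * 1 / 1000
BDP in bits = 100000
BDP in bytes = 100000 / 8 = 12500

12500


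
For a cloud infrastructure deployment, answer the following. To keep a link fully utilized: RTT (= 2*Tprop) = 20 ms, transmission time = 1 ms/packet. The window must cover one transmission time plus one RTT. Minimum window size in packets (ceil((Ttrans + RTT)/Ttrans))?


Given: Ttrans = 1 ms, RTT = 20 ms (= 2 * Tprop, Tprop = 10 ms)
Time until first ACK returns = Ttrans + RTT = 1 + 20 = 21 ms
Need W * Ttrans >= Ttrans + RTT  ->  W >= (Ttrans + RTT) / Ttrans
(Ttrans + RTT) / Ttrans = 21 / 1 = 21
W_min = ceil(21) = 21

21


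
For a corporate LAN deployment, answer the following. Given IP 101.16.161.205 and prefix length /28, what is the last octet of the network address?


Given: IP = 101.16.161.205, prefix = /28
Subnet mask = 255.255.255.240
Last octet of IP: 205
Last octet of mask: 240
Network last octet = 205 AND 240 = 192

192


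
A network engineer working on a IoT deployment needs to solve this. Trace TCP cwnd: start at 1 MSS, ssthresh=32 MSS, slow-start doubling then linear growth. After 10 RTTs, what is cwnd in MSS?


RTT 0: cwnd = 1 MSS (initial)
RTT 1: cwnd = 2 MSS (slow start, doubled)
RTT 2: cwnd = 4 MSS (slow start, doubled)
RTT 3: cwnd = 8 MSS (slow start, doubled)
RTT 4: cwnd = 16 MSS (slow start, doubled)
RTT 5: cwnd = 32 MSS (slow start, doubled)
RTT 6: cwnd = 33 MSS (congestion avoidance, +1)
RTT 7: cwnd = 34 MSS (congestion avoidance, +1)
RTT 8: cwnd = 35 MSS (congestion avoidance, +1)
RTT 9: cwnd = 36 MSS (congestion avoidance, +1)
RTT 10: cwnd = 37 MSS (congestion avoidance, +1)

37


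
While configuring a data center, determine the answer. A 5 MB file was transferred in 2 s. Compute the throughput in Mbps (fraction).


Given: file = 5 MB, time = 2 s
File in Mb = 5 * 8 = 40 Mb
Throughput = 40 / 2 Mbps
Throughput = 20 Mbps

20


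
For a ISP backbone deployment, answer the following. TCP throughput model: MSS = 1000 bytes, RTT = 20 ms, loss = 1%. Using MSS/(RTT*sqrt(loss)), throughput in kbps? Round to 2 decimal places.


Given: MSS = 1000 bytes, RTT = 20 ms, loss = 1%
RTT in seconds = 20 / 1000 = 0.02
Loss rate = 1% = 0.01
sqrt(loss) = sqrt(0.01) = 0.1
Throughput (bytes/s) = 1000 / (0.02 * 0.1) = 500000.0000
Throughput (kbps) = 500000.0000 * 8 / 1000 = 4000.000000 -> 4000.00 kbps (2 dp)

4000.00


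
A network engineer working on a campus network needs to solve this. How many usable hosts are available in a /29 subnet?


Given: subnet mask /29
Host bits = 32 - 29 = 3
Total addresses = 2^3 = 8
Usable hosts = 8 - 2 (network + broadcast) = 6

6


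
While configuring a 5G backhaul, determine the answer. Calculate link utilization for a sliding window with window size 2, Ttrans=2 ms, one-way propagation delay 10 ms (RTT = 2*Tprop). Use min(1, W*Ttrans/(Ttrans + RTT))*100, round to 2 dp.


Given: W = 2, Ttrans = 2 ms, RTT = 20 ms (= 2 * Tprop, Tprop = 10 ms)
Cycle time = Ttrans + RTT = 2 + 20 = 22 ms (first packet sent until its ACK returns)
W * Ttrans = 2 * 2 = 4 ms of sending per cycle
W * Ttrans / (Ttrans + RTT) = 4 / 22 = 0.181818
U = min(1, 0.181818) = 0.181818
U% = 18.18%

18.18


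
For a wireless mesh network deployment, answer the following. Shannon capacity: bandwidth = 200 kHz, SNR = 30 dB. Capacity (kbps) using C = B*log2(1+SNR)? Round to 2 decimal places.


Given: B = 200 kHz, SNR = 30 dB
SNR linear = 10^(30/10) = 1000
1 + SNR = 1001
log2(1001) = 9.9672262588
C = 200 * 1000 * 9.9672262588 = 1993445.2518 bps
C = 1993.445252 kbps -> 1993.45 kbps (2 dp)

1993.45


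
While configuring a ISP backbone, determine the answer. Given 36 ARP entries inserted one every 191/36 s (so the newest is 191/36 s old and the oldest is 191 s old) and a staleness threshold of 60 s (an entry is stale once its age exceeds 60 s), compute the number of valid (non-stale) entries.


Ages are k * 191/36 s for k = 1..36 (spacing = 5.3056 s).
Entry k is valid iff k * 191/36 <= 60 iff k <= 36 * 60 / 191 = 11.3089
n_valid = floor(11.3089) = 11
(n_stale = 36 - 11 = 25)

11


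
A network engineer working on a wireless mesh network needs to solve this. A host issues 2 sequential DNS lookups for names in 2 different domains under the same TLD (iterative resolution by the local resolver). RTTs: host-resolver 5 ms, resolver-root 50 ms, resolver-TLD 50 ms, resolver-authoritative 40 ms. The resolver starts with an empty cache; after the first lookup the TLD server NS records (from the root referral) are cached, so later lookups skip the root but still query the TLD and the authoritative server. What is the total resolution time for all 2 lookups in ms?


Lookup 1 (cold cache): local + root + TLD + auth = 5 + 50 + 50 + 40 = 145 ms
Lookups 2..2 (TLD NS cached -> skip root; new domain -> still ask TLD and auth): local + TLD + auth = 5 + 50 + 40 = 95 ms each
Remaining 1 lookups: 1 * 95 = 95 ms
Total = 145 + 95 = 240 ms

240


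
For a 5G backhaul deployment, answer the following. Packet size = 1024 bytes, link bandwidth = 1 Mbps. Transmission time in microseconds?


Given: packet = 1024 bytes, bandwidth = 1 Mbps
Packet in bits = 1024 * 8 = 8192 bits
Bandwidth = 1 * 10^6 = 1000000 bps
Time = 8192 / 1000000 seconds
Time in us = 8192 * 10^6 / 1000000 = 8192

8192


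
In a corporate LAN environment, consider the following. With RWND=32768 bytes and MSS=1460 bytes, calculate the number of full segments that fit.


Given: RWND = 32768 bytes, MSS = 1460 bytes
Full segments = floor(RWND / MSS)
Full segments = floor(32768 / 1460)
Full segments = floor(22.4438) = 22

22


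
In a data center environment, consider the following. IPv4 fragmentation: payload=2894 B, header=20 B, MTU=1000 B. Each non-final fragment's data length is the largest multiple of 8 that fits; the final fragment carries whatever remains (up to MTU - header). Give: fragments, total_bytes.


Max data per non-final fragment = floor((MTU - header)/8)*8 = floor((1000 - 20)/8)*8 = floor(980/8)*8 = 976 B
Final fragment needs no 8-byte alignment: it can carry up to MTU - header = 980 B
Non-final fragments needed = ceil((payload - 980) / 976) = ceil(1914/976) = ceil(1.9611) = 2
Number of fragments = 2 + 1 = 3
Fragment sizes (data): 2 * 976 B + 942 B (last, 942 <= 980 OK)
Total bytes sent = payload + n_frags * header = 2894 + 3*20 = 2894 + 60 = 2954 B

3, 2954


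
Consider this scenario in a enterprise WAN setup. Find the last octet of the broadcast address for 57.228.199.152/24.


Given: IP = 57.228.199.152, prefix = /24
Host bits = 32 - 24 = 8
Network last octet = 152 AND mask = 0
Host part size = 2^8 - 1 = 255
Broadcast last octet = 0 OR 255 = 255

255


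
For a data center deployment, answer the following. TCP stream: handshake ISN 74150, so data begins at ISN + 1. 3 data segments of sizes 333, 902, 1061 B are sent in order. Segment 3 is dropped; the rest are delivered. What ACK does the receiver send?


SYN uses sequence number 74150; first data byte = ISN + 1 = 74151.
Segment 1: SEQ = 74151, len = 333 B, covers [74151, 74483]
Segment 2: SEQ = 74484, len = 902 B, covers [74484, 75385]
Segment 3: SEQ = 75386, len = 1061 B, covers [75386, 76446] [LOST]
In-order data received: bytes [74151, 75385] (segments 1..2).
Segment 3 missing -> gap begins at byte 75386.
Cumulative ACK = next expected in-order byte = 74151 + 333 + 902 = 75386

75386


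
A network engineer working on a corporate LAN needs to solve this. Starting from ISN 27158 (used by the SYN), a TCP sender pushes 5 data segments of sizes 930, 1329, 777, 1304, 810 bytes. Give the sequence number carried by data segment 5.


The SYN occupies sequence number ISN = 27158, so the first data byte is ISN + 1 = 27159.
SEQ of data segment i = (ISN + 1) + sum of payload sizes of segments 1..i-1.
Segment 1: SEQ = 27159, payload = 930 bytes
Segment 2: SEQ = 28089, payload = 1329 bytes
Segment 3: SEQ = 29418, payload = 777 bytes
Segment 4: SEQ = 30195, payload = 1304 bytes
Segment 5: SEQ = 31499, payload = 810 bytes
SEQ of segment 5 = 27159 + 930 + 1329 + 777 + 1304 = 31499

31499


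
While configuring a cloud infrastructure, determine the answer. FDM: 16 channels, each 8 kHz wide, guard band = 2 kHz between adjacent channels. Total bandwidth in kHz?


Given: 16 channels, 8 kHz each, guard = 2 kHz
Channel bandwidth = 16 * 8 = 128 kHz
Guard bands = 15 gaps * 2 kHz = 30 kHz
Total = 128 + 30 = 158 kHz

158
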